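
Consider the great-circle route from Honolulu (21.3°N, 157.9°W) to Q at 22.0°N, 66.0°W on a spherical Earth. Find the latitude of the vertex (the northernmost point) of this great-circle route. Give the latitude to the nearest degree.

≈ 30°N

The great circle lies in the plane with unit normal n̂ = (p₁ × p₂)/|p₁ × p₂|.
Here n̂_z ≈ +0.868; the vertex latitude is φ_max = arccos|n̂_z| ≈ 29.7°.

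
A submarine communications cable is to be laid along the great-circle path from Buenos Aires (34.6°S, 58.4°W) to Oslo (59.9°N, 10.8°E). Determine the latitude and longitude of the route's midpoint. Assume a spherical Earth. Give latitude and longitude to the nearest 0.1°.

≈ (15.1°N, 33.3°W)

From cos δ = sin φ₁ sin φ₂ + cos φ₁ cos φ₂ cos Δλ, the central angle is δ ≈ 1.923 rad (110.2°).
Interpolate at f = 1/2 with slerp weights a = sin((1−f)δ)/sin δ ≈ 0.873, b = sin(fδ)/sin δ ≈ 0.873.
p = a·p₁ + b·p₂ ≈ (0.807, -0.530, 0.260); φ = arcsin(p_z) ≈ 15.05°, λ = atan2(p_y, p_x) ≈ -33.31°.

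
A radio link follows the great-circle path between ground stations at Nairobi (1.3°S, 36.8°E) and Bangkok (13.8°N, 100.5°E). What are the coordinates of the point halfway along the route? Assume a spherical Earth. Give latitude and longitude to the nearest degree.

≈ 7°N, 68°E

Convert each endpoint to a unit vector on the sphere (x = cos φ cos λ, y = cos φ sin λ, z = sin φ).
The central angle between the endpoints is δ = arccos(p₁·p₂) ≈ 1.132 rad (64.9°).
Interpolate at f = 1/2 with slerp weights a = sin((1−f)δ)/sin δ ≈ 0.592, b = sin(fδ)/sin δ ≈ 0.592.
p = a·p₁ + b·p₂ ≈ (0.369, 0.920, 0.128); φ = arcsin(p_z) ≈ 7.35°, λ = atan2(p_y, p_x) ≈ 68.13°.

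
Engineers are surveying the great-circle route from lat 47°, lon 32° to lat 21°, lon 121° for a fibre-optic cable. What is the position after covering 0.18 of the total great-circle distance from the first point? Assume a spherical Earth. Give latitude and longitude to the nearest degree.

≈ lat 49°, lon 52°

Convert each endpoint to a unit vector on the sphere (x = cos φ cos λ, y = cos φ sin λ, z = sin φ).
The central angle between the endpoints is δ = arccos(p₁·p₂) ≈ 1.294 rad (74.1°).
Interpolate at f = 0.18 with slerp weights a = sin((1−f)δ)/sin δ ≈ 0.907, b = sin(fδ)/sin δ ≈ 0.240.
p = a·p₁ + b·p₂ ≈ (0.409, 0.520, 0.750); φ = arcsin(p_z) ≈ 48.56°, λ = atan2(p_y, p_x) ≈ 51.78°.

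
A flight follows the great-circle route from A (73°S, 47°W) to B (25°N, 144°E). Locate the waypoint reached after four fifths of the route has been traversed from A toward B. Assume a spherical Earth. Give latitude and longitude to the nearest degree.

Write both endpoints as unit vectors p₁, p₂ with components (cos φ cos λ, cos φ sin λ, sin φ).
The central angle between the endpoints is δ = arccos(p₁·p₂) ≈ 2.297 rad (131.6°).
Interpolate at f = 4/5 with slerp weights a = sin((1−f)δ)/sin δ ≈ 0.593, b = sin(fδ)/sin δ ≈ 1.290.
p = a·p₁ + b·p₂ ≈ (-0.828, 0.561, -0.022); φ = arcsin(p_z) ≈ -1.26°, λ = atan2(p_y, p_x) ≈ 145.90°.

≈ (1°S, 146°E)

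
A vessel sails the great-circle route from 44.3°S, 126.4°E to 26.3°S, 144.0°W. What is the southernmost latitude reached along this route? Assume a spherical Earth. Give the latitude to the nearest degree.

The great circle lies in the plane with unit normal n̂ = (p₁ × p₂)/|p₁ × p₂|.
Here n̂_z ≈ +0.676; the vertex latitude is φ_max = arccos|n̂_z| ≈ 47.5°.

≈ 47°S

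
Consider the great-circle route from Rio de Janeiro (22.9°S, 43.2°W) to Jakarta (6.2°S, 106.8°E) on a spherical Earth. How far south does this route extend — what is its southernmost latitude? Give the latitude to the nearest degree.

≈ 46°S

The great circle lies in the plane with unit normal n̂ = (p₁ × p₂)/|p₁ × p₂|.
Here n̂_z ≈ +0.694; the vertex latitude is φ_max = arccos|n̂_z| ≈ 46.1°.
Check via Clairaut: cos φ_max = |cos φ₁| · sin C = cos(22.9°)·sin(131.2°) ≈ 0.694, again giving ≈ 46.1°.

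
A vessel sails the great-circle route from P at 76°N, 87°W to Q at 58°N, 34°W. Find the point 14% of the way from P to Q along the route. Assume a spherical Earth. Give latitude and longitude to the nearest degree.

≈ 75°N, 74°W

Convert each endpoint to a unit vector on the sphere (x = cos φ cos λ, y = cos φ sin λ, z = sin φ).
The central angle between the endpoints is δ = arccos(p₁·p₂) ≈ 0.451 rad (25.8°).
Interpolate at f = 0.14 with slerp weights a = sin((1−f)δ)/sin δ ≈ 0.868, b = sin(fδ)/sin δ ≈ 0.145.
p = a·p₁ + b·p₂ ≈ (0.075, -0.253, 0.965); φ = arcsin(p_z) ≈ 74.73°, λ = atan2(p_y, p_x) ≈ -73.55°.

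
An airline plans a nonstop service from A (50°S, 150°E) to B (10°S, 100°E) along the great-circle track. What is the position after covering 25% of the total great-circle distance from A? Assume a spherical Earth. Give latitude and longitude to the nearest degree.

≈ (42°S, 133°E)

Convert each endpoint to a unit vector on the sphere (x = cos φ cos λ, y = cos φ sin λ, z = sin φ).
The central angle between the endpoints is δ = arccos(p₁·p₂) ≈ 1.000 rad (57.3°).
Interpolate at f = 0.25 with slerp weights a = sin((1−f)δ)/sin δ ≈ 0.810, b = sin(fδ)/sin δ ≈ 0.294.
p = a·p₁ + b·p₂ ≈ (-0.501, 0.546, -0.672); φ = arcsin(p_z) ≈ -42.19°, λ = atan2(p_y, p_x) ≈ 132.58°.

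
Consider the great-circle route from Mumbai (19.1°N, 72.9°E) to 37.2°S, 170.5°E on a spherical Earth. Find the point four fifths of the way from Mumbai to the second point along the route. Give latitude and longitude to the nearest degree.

From cos δ = sin φ₁ sin φ₂ + cos φ₁ cos φ₂ cos Δλ, the central angle is δ ≈ 1.873 rad (107.3°).
Interpolate at f = 4/5 with slerp weights a = sin((1−f)δ)/sin δ ≈ 0.383, b = sin(fδ)/sin δ ≈ 1.045.
p = a·p₁ + b·p₂ ≈ (-0.714, 0.483, -0.506); φ = arcsin(p_z) ≈ -30.41°, λ = atan2(p_y, p_x) ≈ 145.91°.

≈ 30°S, 146°E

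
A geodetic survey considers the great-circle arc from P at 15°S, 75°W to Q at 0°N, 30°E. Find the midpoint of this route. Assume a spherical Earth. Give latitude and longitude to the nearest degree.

≈ 12°S, 21°W

Write both endpoints as unit vectors p₁, p₂ with components (cos φ cos λ, cos φ sin λ, sin φ).
The central angle between the endpoints is δ = arccos(p₁·p₂) ≈ 1.823 rad (104.5°).
Interpolate at f = 1/2 with slerp weights a = sin((1−f)δ)/sin δ ≈ 0.816, b = sin(fδ)/sin δ ≈ 0.816.
p = a·p₁ + b·p₂ ≈ (0.911, -0.354, -0.211); φ = arcsin(p_z) ≈ -12.20°, λ = atan2(p_y, p_x) ≈ -21.21°.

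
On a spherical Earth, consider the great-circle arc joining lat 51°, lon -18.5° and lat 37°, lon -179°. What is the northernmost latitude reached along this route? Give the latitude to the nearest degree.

The great circle lies in the plane with unit normal n̂ = (p₁ × p₂)/|p₁ × p₂|.
Here n̂_z ≈ -0.168; the vertex latitude is φ_max = arccos|n̂_z| ≈ 80.3°.

≈ 80°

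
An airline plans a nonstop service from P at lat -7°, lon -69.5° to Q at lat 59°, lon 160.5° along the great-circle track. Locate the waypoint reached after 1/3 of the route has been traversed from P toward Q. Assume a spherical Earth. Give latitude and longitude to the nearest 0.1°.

≈ lat 27.4°, lon -87.4°

From cos δ = sin φ₁ sin φ₂ + cos φ₁ cos φ₂ cos Δλ, the central angle is δ ≈ 2.019 rad (115.7°).
Interpolate at f = 1/3 with slerp weights a = sin((1−f)δ)/sin δ ≈ 1.081, b = sin(fδ)/sin δ ≈ 0.691.
p = a·p₁ + b·p₂ ≈ (0.040, -0.887, 0.461); φ = arcsin(p_z) ≈ 27.44°, λ = atan2(p_y, p_x) ≈ -87.40°.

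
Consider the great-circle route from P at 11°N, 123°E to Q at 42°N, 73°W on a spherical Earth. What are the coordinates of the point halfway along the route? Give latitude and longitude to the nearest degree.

≈ 69°N, 160°E

Write both endpoints as unit vectors p₁, p₂ with components (cos φ cos λ, cos φ sin λ, sin φ).
The central angle between the endpoints is δ = arccos(p₁·p₂) ≈ 2.182 rad (125.0°).
Interpolate at f = 1/2 with slerp weights a = sin((1−f)δ)/sin δ ≈ 1.083, b = sin(fδ)/sin δ ≈ 1.083.
p = a·p₁ + b·p₂ ≈ (-0.344, 0.122, 0.931); φ = arcsin(p_z) ≈ 68.62°, λ = atan2(p_y, p_x) ≈ 160.47°.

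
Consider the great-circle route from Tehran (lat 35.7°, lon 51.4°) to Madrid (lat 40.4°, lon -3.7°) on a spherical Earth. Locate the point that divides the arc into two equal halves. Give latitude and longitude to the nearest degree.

≈ lat 41°, lon 25°

The haversine formula gives a central angle δ ≈ 0.749 rad (42.9°) between the endpoints.
Interpolate at f = 1/2 with slerp weights a = sin((1−f)δ)/sin δ ≈ 0.537, b = sin(fδ)/sin δ ≈ 0.537.
p = a·p₁ + b·p₂ ≈ (0.681, 0.315, 0.662); φ = arcsin(p_z) ≈ 41.43°, λ = atan2(p_y, p_x) ≈ 24.81°.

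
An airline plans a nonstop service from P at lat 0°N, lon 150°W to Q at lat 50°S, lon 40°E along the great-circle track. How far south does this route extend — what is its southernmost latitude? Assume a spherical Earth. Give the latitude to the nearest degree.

The great circle lies in the plane with unit normal n̂ = (p₁ × p₂)/|p₁ × p₂|.
Here n̂_z ≈ -0.144; the vertex latitude is φ_max = arccos|n̂_z| ≈ 81.7°.

≈ 82°S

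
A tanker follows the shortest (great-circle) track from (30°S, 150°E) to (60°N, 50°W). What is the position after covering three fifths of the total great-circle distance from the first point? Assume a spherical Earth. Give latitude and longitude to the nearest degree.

≈ (54°N, 178°W)

The haversine formula gives a central angle δ ≈ 2.568 rad (147.1°) between the endpoints.
Interpolate at f = 3/5 with slerp weights a = sin((1−f)δ)/sin δ ≈ 1.577, b = sin(fδ)/sin δ ≈ 1.842.
p = a·p₁ + b·p₂ ≈ (-0.591, -0.023, 0.807); φ = arcsin(p_z) ≈ 53.76°, λ = atan2(p_y, p_x) ≈ -177.81°.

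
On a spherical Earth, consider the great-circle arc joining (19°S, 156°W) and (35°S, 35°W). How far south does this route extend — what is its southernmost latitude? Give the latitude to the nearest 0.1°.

The great circle lies in the plane with unit normal n̂ = (p₁ × p₂)/|p₁ × p₂|.
Here n̂_z ≈ +0.679; the vertex latitude is φ_max = arccos|n̂_z| ≈ 47.2°.

≈ 47.2°S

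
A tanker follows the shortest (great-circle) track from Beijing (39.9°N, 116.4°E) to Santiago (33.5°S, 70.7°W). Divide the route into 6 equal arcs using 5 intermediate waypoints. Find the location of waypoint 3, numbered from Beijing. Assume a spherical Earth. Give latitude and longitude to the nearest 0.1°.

Convert each endpoint to a unit vector on the sphere (x = cos φ cos λ, y = cos φ sin λ, z = sin φ).
The central angle between the endpoints is δ = arccos(p₁·p₂) ≈ 2.992 rad (171.4°).
Interpolate at f = 3/6 with slerp weights a = sin((1−f)δ)/sin δ ≈ 6.700, b = sin(fδ)/sin δ ≈ 6.700.
p = a·p₁ + b·p₂ ≈ (-0.439, -0.669, 0.600); φ = arcsin(p_z) ≈ 36.85°, λ = atan2(p_y, p_x) ≈ -123.26°.

≈ 36.9°N, 123.3°W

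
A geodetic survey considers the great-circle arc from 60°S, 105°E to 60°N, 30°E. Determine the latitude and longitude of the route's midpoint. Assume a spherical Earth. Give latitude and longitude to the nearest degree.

≈ 0°N, 68°E

From cos δ = sin φ₁ sin φ₂ + cos φ₁ cos φ₂ cos Δλ, the central angle is δ ≈ 2.326 rad (133.3°).
Interpolate at f = 1/2 with slerp weights a = sin((1−f)δ)/sin δ ≈ 1.260, b = sin(fδ)/sin δ ≈ 1.260.
p = a·p₁ + b·p₂ ≈ (0.383, 0.924, 0.000); φ = arcsin(p_z) ≈ 0.00°, λ = atan2(p_y, p_x) ≈ 67.50°.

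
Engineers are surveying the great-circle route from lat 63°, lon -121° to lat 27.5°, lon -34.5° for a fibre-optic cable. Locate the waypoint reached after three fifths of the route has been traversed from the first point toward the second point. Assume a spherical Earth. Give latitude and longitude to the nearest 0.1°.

Convert each endpoint to a unit vector on the sphere (x = cos φ cos λ, y = cos φ sin λ, z = sin φ).
The central angle between the endpoints is δ = arccos(p₁·p₂) ≈ 1.120 rad (64.2°).
Interpolate at f = 3/5 with slerp weights a = sin((1−f)δ)/sin δ ≈ 0.481, b = sin(fδ)/sin δ ≈ 0.692.
p = a·p₁ + b·p₂ ≈ (0.393, -0.535, 0.748); φ = arcsin(p_z) ≈ 48.42°, λ = atan2(p_y, p_x) ≈ -53.68°.

≈ lat 48.4°, lon -53.7°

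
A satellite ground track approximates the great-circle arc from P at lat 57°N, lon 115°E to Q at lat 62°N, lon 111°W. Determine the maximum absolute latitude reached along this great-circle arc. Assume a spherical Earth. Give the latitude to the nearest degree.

The great circle lies in the plane with unit normal n̂ = (p₁ × p₂)/|p₁ × p₂|.
Here n̂_z ≈ +0.223; the vertex latitude is φ_max = arccos|n̂_z| ≈ 77.1°.

≈ 77°N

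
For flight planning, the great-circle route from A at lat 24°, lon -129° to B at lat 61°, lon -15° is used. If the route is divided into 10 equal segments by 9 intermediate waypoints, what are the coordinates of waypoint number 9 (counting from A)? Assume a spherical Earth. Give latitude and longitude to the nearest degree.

Write both endpoints as unit vectors p₁, p₂ with components (cos φ cos λ, cos φ sin λ, sin φ).
The central angle between the endpoints is δ = arccos(p₁·p₂) ≈ 1.394 rad (79.9°).
Interpolate at f = 9/10 with slerp weights a = sin((1−f)δ)/sin δ ≈ 0.141, b = sin(fδ)/sin δ ≈ 0.966.
p = a·p₁ + b·p₂ ≈ (0.371, -0.221, 0.902); φ = arcsin(p_z) ≈ 64.40°, λ = atan2(p_y, p_x) ≈ -30.83°.

≈ lat 64°, lon -31°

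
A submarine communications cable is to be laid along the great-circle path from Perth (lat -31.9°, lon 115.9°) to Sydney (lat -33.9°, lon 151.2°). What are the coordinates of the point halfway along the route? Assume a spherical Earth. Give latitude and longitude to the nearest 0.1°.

The haversine formula gives a central angle δ ≈ 0.516 rad (29.6°) between the endpoints.
Interpolate at f = 1/2 with slerp weights a = sin((1−f)δ)/sin δ ≈ 0.517, b = sin(fδ)/sin δ ≈ 0.517.
p = a·p₁ + b·p₂ ≈ (-0.568, 0.602, -0.562); φ = arcsin(p_z) ≈ -34.17°, λ = atan2(p_y, p_x) ≈ 133.34°.

≈ lat -34.2°, lon 133.3°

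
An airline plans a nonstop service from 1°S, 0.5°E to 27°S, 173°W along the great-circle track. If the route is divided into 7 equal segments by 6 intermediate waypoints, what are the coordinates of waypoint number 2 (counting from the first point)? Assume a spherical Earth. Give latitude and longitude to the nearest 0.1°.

≈ 43.0°S, 10.9°W

Write both endpoints as unit vectors p₁, p₂ with components (cos φ cos λ, cos φ sin λ, sin φ).
The central angle between the endpoints is δ = arccos(p₁·p₂) ≈ 2.641 rad (151.3°).
Interpolate at f = 2/7 with slerp weights a = sin((1−f)δ)/sin δ ≈ 1.980, b = sin(fδ)/sin δ ≈ 1.427.
p = a·p₁ + b·p₂ ≈ (0.718, -0.138, -0.682); φ = arcsin(p_z) ≈ -43.02°, λ = atan2(p_y, p_x) ≈ -10.85°.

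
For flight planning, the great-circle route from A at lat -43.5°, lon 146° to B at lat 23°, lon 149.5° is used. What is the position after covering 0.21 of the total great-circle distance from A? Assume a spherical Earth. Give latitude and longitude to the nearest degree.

≈ lat -30°, lon 147°

From cos δ = sin φ₁ sin φ₂ + cos φ₁ cos φ₂ cos Δλ, the central angle is δ ≈ 1.162 rad (66.6°).
Interpolate at f = 0.21 with slerp weights a = sin((1−f)δ)/sin δ ≈ 0.866, b = sin(fδ)/sin δ ≈ 0.263.
p = a·p₁ + b·p₂ ≈ (-0.729, 0.474, -0.493); φ = arcsin(p_z) ≈ -29.54°, λ = atan2(p_y, p_x) ≈ 146.97°.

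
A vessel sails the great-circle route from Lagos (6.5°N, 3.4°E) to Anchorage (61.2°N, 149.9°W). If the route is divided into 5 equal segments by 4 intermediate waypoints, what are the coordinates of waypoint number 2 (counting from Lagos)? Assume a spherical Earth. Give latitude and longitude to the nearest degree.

Convert each endpoint to a unit vector on the sphere (x = cos φ cos λ, y = cos φ sin λ, z = sin φ).
The central angle between the endpoints is δ = arccos(p₁·p₂) ≈ 1.905 rad (109.2°).
Interpolate at f = 2/5 with slerp weights a = sin((1−f)δ)/sin δ ≈ 0.963, b = sin(fδ)/sin δ ≈ 0.731.
p = a·p₁ + b·p₂ ≈ (0.651, -0.120, 0.750); φ = arcsin(p_z) ≈ 48.56°, λ = atan2(p_y, p_x) ≈ -10.43°.

≈ (49°N, 10°W)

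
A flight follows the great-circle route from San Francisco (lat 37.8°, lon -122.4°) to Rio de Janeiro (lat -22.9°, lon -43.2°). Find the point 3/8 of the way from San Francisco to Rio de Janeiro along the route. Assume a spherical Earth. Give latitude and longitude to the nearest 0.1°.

≈ lat 17.7°, lon -88.3°

Convert each endpoint to a unit vector on the sphere (x = cos φ cos λ, y = cos φ sin λ, z = sin φ).
The central angle between the endpoints is δ = arccos(p₁·p₂) ≈ 1.673 rad (95.9°).
Interpolate at f = 3/8 with slerp weights a = sin((1−f)δ)/sin δ ≈ 0.870, b = sin(fδ)/sin δ ≈ 0.590.
p = a·p₁ + b·p₂ ≈ (0.028, -0.952, 0.303); φ = arcsin(p_z) ≈ 17.67°, λ = atan2(p_y, p_x) ≈ -88.32°.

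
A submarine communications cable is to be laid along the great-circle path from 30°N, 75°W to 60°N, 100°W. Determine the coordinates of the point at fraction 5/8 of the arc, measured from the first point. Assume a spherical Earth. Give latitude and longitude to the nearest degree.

≈ 49°N, 87°W

Convert each endpoint to a unit vector on the sphere (x = cos φ cos λ, y = cos φ sin λ, z = sin φ).
The central angle between the endpoints is δ = arccos(p₁·p₂) ≈ 0.600 rad (34.4°).
Interpolate at f = 5/8 with slerp weights a = sin((1−f)δ)/sin δ ≈ 0.395, b = sin(fδ)/sin δ ≈ 0.649.
p = a·p₁ + b·p₂ ≈ (0.032, -0.650, 0.759); φ = arcsin(p_z) ≈ 49.40°, λ = atan2(p_y, p_x) ≈ -87.16°.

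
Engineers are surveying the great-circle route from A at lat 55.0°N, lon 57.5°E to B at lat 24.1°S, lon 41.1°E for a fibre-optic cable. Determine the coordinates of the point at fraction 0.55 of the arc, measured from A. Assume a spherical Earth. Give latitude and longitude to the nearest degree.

Write both endpoints as unit vectors p₁, p₂ with components (cos φ cos λ, cos φ sin λ, sin φ).
The central angle between the endpoints is δ = arccos(p₁·p₂) ≈ 1.402 rad (80.3°).
Interpolate at f = 0.55 with slerp weights a = sin((1−f)δ)/sin δ ≈ 0.598, b = sin(fδ)/sin δ ≈ 0.707.
p = a·p₁ + b·p₂ ≈ (0.671, 0.714, 0.202); φ = arcsin(p_z) ≈ 11.62°, λ = atan2(p_y, p_x) ≈ 46.78°.

≈ lat 12°N, lon 47°E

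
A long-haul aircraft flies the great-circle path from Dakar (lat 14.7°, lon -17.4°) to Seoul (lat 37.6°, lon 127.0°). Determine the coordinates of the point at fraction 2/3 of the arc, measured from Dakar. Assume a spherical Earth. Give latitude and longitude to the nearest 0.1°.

From cos δ = sin φ₁ sin φ₂ + cos φ₁ cos φ₂ cos Δλ, the central angle is δ ≈ 2.058 rad (117.9°).
Interpolate at f = 2/3 with slerp weights a = sin((1−f)δ)/sin δ ≈ 0.717, b = sin(fδ)/sin δ ≈ 1.110.
p = a·p₁ + b·p₂ ≈ (0.133, 0.495, 0.859); φ = arcsin(p_z) ≈ 59.19°, λ = atan2(p_y, p_x) ≈ 74.98°.

≈ lat 59.2°, lon 75.0°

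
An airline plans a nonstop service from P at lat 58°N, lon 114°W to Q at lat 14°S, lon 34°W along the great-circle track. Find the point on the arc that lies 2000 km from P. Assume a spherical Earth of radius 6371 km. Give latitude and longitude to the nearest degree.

Convert each endpoint to a unit vector on the sphere (x = cos φ cos λ, y = cos φ sin λ, z = sin φ).
The central angle between the endpoints is δ = arccos(p₁·p₂) ≈ 1.687 rad (96.7°). The total great-circle distance is δ·R ≈ 1.687 × 6371 ≈ 10747 km, so the target fraction is f = 2000/10747 ≈ 0.186.
Interpolate at f ≈ 0.186 with slerp weights a = sin((1−f)δ)/sin δ ≈ 0.987, b = sin(fδ)/sin δ ≈ 0.311.
p = a·p₁ + b·p₂ ≈ (0.037, -0.647, 0.762); φ = arcsin(p_z) ≈ 49.64°, λ = atan2(p_y, p_x) ≈ -86.70°.

≈ lat 50°N, lon 87°W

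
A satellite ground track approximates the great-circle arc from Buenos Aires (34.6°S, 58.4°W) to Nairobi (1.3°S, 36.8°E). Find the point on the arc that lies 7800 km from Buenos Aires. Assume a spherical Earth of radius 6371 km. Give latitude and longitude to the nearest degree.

≈ 14°S, 17°E

The haversine formula gives a central angle δ ≈ 1.633 rad (93.5°) between the endpoints. The total great-circle distance is δ·R ≈ 1.633 × 6371 ≈ 10401 km, so the target fraction is f = 7800/10401 ≈ 0.750.
Interpolate at f ≈ 0.750 with slerp weights a = sin((1−f)δ)/sin δ ≈ 0.398, b = sin(fδ)/sin δ ≈ 0.942.
p = a·p₁ + b·p₂ ≈ (0.926, 0.285, -0.247); φ = arcsin(p_z) ≈ -14.31°, λ = atan2(p_y, p_x) ≈ 17.14°.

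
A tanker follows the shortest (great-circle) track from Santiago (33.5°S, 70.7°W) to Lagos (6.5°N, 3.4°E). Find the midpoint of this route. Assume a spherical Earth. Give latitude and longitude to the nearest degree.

≈ (17°S, 30°W)

From cos δ = sin φ₁ sin φ₂ + cos φ₁ cos φ₂ cos Δλ, the central angle is δ ≈ 1.406 rad (80.5°).
Interpolate at f = 1/2 with slerp weights a = sin((1−f)δ)/sin δ ≈ 0.655, b = sin(fδ)/sin δ ≈ 0.655.
p = a·p₁ + b·p₂ ≈ (0.831, -0.477, -0.287); φ = arcsin(p_z) ≈ -16.71°, λ = atan2(p_y, p_x) ≈ -29.88°.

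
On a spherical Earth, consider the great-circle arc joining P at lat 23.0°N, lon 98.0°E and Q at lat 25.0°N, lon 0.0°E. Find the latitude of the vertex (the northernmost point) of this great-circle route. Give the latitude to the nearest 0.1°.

≈ 34.2°N

The great circle lies in the plane with unit normal n̂ = (p₁ × p₂)/|p₁ × p₂|.
Here n̂_z ≈ -0.827; the vertex latitude is φ_max = arccos|n̂_z| ≈ 34.2°.
Check via Clairaut: cos φ_max = |cos φ₁| · sin C = cos(23.0°)·sin(64.0°) ≈ 0.827, again giving ≈ 34.2°.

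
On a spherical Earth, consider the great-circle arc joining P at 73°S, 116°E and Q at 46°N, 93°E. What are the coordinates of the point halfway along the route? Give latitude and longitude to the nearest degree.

Write both endpoints as unit vectors p₁, p₂ with components (cos φ cos λ, cos φ sin λ, sin φ).
The central angle between the endpoints is δ = arccos(p₁·p₂) ≈ 2.095 rad (120.1°).
Interpolate at f = 1/2 with slerp weights a = sin((1−f)δ)/sin δ ≈ 1.001, b = sin(fδ)/sin δ ≈ 1.001.
p = a·p₁ + b·p₂ ≈ (-0.165, 0.957, -0.237); φ = arcsin(p_z) ≈ -13.72°, λ = atan2(p_y, p_x) ≈ 99.76°.

≈ 14°S, 100°E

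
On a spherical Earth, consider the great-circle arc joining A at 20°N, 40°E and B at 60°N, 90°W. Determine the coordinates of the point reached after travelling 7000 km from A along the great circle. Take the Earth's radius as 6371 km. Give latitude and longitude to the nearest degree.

≈ 68°N, 27°W

Write both endpoints as unit vectors p₁, p₂ with components (cos φ cos λ, cos φ sin λ, sin φ).
The central angle between the endpoints is δ = arccos(p₁·p₂) ≈ 1.577 rad (90.3°). The total great-circle distance is δ·R ≈ 1.577 × 6371 ≈ 10045 km, so the target fraction is f = 7000/10045 ≈ 0.697.
Interpolate at f ≈ 0.697 with slerp weights a = sin((1−f)δ)/sin δ ≈ 0.460, b = sin(fδ)/sin δ ≈ 0.891.
p = a·p₁ + b·p₂ ≈ (0.331, -0.168, 0.929); φ = arcsin(p_z) ≈ 68.22°, λ = atan2(p_y, p_x) ≈ -26.84°.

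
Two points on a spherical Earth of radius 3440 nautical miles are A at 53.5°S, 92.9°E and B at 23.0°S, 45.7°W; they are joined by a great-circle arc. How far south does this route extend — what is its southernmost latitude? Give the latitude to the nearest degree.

≈ 69°S

The great circle lies in the plane with unit normal n̂ = (p₁ × p₂)/|p₁ × p₂|.
Here n̂_z ≈ -0.364; the vertex latitude is φ_max = arccos|n̂_z| ≈ 68.7°.
Check via Clairaut: cos φ_max = |cos φ₁| · sin C = cos(53.5°)·sin(142.3°) ≈ 0.364, again giving ≈ 68.7°.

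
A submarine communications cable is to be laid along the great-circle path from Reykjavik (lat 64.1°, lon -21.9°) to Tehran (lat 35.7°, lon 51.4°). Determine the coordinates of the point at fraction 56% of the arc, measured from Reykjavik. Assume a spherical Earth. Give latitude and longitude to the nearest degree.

≈ lat 53°, lon 31°

Convert each endpoint to a unit vector on the sphere (x = cos φ cos λ, y = cos φ sin λ, z = sin φ).
The central angle between the endpoints is δ = arccos(p₁·p₂) ≈ 0.893 rad (51.2°).
Interpolate at f = 0.56 with slerp weights a = sin((1−f)δ)/sin δ ≈ 0.492, b = sin(fδ)/sin δ ≈ 0.616.
p = a·p₁ + b·p₂ ≈ (0.511, 0.311, 0.801); φ = arcsin(p_z) ≈ 53.27°, λ = atan2(p_y, p_x) ≈ 31.29°.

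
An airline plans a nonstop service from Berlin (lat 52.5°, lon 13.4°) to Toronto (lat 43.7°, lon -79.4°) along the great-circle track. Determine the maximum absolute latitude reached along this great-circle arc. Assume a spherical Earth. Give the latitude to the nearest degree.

≈ 59°

The great circle lies in the plane with unit normal n̂ = (p₁ × p₂)/|p₁ × p₂|.
Here n̂_z ≈ -0.517; the vertex latitude is φ_max = arccos|n̂_z| ≈ 58.9°.
Check via Clairaut: cos φ_max = |cos φ₁| · sin C = cos(52.5°)·sin(58.1°) ≈ 0.517, again giving ≈ 58.9°.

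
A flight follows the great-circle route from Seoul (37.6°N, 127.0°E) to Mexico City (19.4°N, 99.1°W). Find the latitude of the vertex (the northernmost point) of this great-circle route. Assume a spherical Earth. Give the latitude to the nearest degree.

The great circle lies in the plane with unit normal n̂ = (p₁ × p₂)/|p₁ × p₂|.
Here n̂_z ≈ +0.567; the vertex latitude is φ_max = arccos|n̂_z| ≈ 55.4°.
Check via Clairaut: cos φ_max = |cos φ₁| · sin C = cos(37.6°)·sin(45.7°) ≈ 0.567, again giving ≈ 55.4°.

≈ 55°N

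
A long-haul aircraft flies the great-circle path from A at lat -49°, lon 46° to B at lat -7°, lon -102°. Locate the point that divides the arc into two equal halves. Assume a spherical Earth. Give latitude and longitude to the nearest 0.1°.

≈ lat -57.5°, lon -63.4°

The haversine formula gives a central angle δ ≈ 2.049 rad (117.4°) between the endpoints.
Interpolate at f = 1/2 with slerp weights a = sin((1−f)δ)/sin δ ≈ 0.962, b = sin(fδ)/sin δ ≈ 0.962.
p = a·p₁ + b·p₂ ≈ (0.240, -0.480, -0.844); φ = arcsin(p_z) ≈ -57.53°, λ = atan2(p_y, p_x) ≈ -63.44°.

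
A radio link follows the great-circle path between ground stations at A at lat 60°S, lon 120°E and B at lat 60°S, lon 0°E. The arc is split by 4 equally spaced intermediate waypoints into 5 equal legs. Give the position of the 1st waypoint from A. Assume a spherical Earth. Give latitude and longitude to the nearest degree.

≈ lat 68°S, lon 105°E

The haversine formula gives a central angle δ ≈ 0.896 rad (51.3°) between the endpoints.
Interpolate at f = 1/5 with slerp weights a = sin((1−f)δ)/sin δ ≈ 0.841, b = sin(fδ)/sin δ ≈ 0.228.
p = a·p₁ + b·p₂ ≈ (-0.096, 0.364, -0.926); φ = arcsin(p_z) ≈ -67.86°, λ = atan2(p_y, p_x) ≈ 104.79°.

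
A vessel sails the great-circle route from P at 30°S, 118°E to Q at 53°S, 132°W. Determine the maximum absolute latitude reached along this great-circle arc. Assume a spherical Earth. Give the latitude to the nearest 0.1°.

≈ 59.9°S

The great circle lies in the plane with unit normal n̂ = (p₁ × p₂)/|p₁ × p₂|.
Here n̂_z ≈ +0.502; the vertex latitude is φ_max = arccos|n̂_z| ≈ 59.9°.
Check via Clairaut: cos φ_max = |cos φ₁| · sin C = cos(30.0°)·sin(144.6°) ≈ 0.502, again giving ≈ 59.9°.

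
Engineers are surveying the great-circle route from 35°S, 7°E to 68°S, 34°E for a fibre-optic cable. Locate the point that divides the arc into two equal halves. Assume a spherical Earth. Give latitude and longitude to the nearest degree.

The haversine formula gives a central angle δ ≈ 0.635 rad (36.4°) between the endpoints.
Interpolate at f = 1/2 with slerp weights a = sin((1−f)δ)/sin δ ≈ 0.526, b = sin(fδ)/sin δ ≈ 0.526.
p = a·p₁ + b·p₂ ≈ (0.591, 0.163, -0.790); φ = arcsin(p_z) ≈ -52.17°, λ = atan2(p_y, p_x) ≈ 15.39°.

≈ 52°S, 15°E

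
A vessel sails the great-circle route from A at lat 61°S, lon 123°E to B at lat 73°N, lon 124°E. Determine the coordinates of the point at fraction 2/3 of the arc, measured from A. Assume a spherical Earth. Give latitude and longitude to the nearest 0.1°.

From cos δ = sin φ₁ sin φ₂ + cos φ₁ cos φ₂ cos Δλ, the central angle is δ ≈ 2.339 rad (134.0°).
Interpolate at f = 2/3 with slerp weights a = sin((1−f)δ)/sin δ ≈ 0.977, b = sin(fδ)/sin δ ≈ 1.390.
p = a·p₁ + b·p₂ ≈ (-0.485, 0.734, 0.475); φ = arcsin(p_z) ≈ 28.33°, λ = atan2(p_y, p_x) ≈ 123.46°.

≈ lat 28.3°N, lon 123.5°E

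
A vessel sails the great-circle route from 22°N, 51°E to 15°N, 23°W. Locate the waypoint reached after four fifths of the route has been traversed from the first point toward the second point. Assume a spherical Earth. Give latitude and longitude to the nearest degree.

≈ 19°N, 9°W

Convert each endpoint to a unit vector on the sphere (x = cos φ cos λ, y = cos φ sin λ, z = sin φ).
The central angle between the endpoints is δ = arccos(p₁·p₂) ≈ 1.220 rad (69.9°).
Interpolate at f = 4/5 with slerp weights a = sin((1−f)δ)/sin δ ≈ 0.257, b = sin(fδ)/sin δ ≈ 0.882.
p = a·p₁ + b·p₂ ≈ (0.934, -0.148, 0.325); φ = arcsin(p_z) ≈ 18.94°, λ = atan2(p_y, p_x) ≈ -8.97°.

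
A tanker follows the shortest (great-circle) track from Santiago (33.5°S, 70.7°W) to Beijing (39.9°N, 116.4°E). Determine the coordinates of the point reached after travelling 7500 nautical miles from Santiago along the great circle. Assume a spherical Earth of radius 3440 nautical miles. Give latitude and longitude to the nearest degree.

≈ 57°N, 175°W

Write both endpoints as unit vectors p₁, p₂ with components (cos φ cos λ, cos φ sin λ, sin φ).
The central angle between the endpoints is δ = arccos(p₁·p₂) ≈ 2.992 rad (171.4°). The total great-circle distance is δ·R ≈ 2.992 × 3440 ≈ 10293 nmi, so the target fraction is f = 7500/10293 ≈ 0.729.
Interpolate at f ≈ 0.729 with slerp weights a = sin((1−f)δ)/sin δ ≈ 4.876, b = sin(fδ)/sin δ ≈ 5.509.
p = a·p₁ + b·p₂ ≈ (-0.536, -0.051, 0.843); φ = arcsin(p_z) ≈ 57.45°, λ = atan2(p_y, p_x) ≈ -174.52°.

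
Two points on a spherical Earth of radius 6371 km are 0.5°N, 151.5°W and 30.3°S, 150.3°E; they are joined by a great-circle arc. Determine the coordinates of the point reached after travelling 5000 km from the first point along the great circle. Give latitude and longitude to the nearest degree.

Write both endpoints as unit vectors p₁, p₂ with components (cos φ cos λ, cos φ sin λ, sin φ).
The central angle between the endpoints is δ = arccos(p₁·p₂) ≈ 1.103 rad (63.2°). The total great-circle distance is δ·R ≈ 1.103 × 6371 ≈ 7030 km, so the target fraction is f = 5000/7030 ≈ 0.711.
Interpolate at f ≈ 0.711 with slerp weights a = sin((1−f)δ)/sin δ ≈ 0.351, b = sin(fδ)/sin δ ≈ 0.792.
p = a·p₁ + b·p₂ ≈ (-0.902, 0.171, -0.396); φ = arcsin(p_z) ≈ -23.35°, λ = atan2(p_y, p_x) ≈ 169.25°.

≈ 23°S, 169°E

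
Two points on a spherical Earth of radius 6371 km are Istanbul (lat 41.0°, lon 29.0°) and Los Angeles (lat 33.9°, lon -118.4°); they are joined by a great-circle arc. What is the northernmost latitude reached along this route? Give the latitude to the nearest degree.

≈ 70°

The great circle lies in the plane with unit normal n̂ = (p₁ × p₂)/|p₁ × p₂|.
Here n̂_z ≈ -0.342; the vertex latitude is φ_max = arccos|n̂_z| ≈ 70.0°.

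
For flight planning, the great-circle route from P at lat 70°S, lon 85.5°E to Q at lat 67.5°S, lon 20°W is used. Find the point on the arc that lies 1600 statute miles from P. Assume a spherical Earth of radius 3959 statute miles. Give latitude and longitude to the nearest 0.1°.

≈ lat 74.6°S, lon 4.0°E

The haversine formula gives a central angle δ ≈ 0.586 rad (33.6°) between the endpoints. The total great-circle distance is δ·R ≈ 0.586 × 3959 ≈ 2320 mi, so the target fraction is f = 1600/2320 ≈ 0.690.
Interpolate at f ≈ 0.690 with slerp weights a = sin((1−f)δ)/sin δ ≈ 0.327, b = sin(fδ)/sin δ ≈ 0.711.
p = a·p₁ + b·p₂ ≈ (0.264, 0.018, -0.964); φ = arcsin(p_z) ≈ -74.63°, λ = atan2(p_y, p_x) ≈ 3.98°.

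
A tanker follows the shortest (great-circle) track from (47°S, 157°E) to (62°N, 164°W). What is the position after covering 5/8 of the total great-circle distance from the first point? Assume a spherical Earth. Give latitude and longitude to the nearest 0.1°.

From cos δ = sin φ₁ sin φ₂ + cos φ₁ cos φ₂ cos Δλ, the central angle is δ ≈ 1.979 rad (113.4°).
Interpolate at f = 5/8 with slerp weights a = sin((1−f)δ)/sin δ ≈ 0.736, b = sin(fδ)/sin δ ≈ 1.029.
p = a·p₁ + b·p₂ ≈ (-0.927, 0.063, 0.370); φ = arcsin(p_z) ≈ 21.73°, λ = atan2(p_y, p_x) ≈ 176.11°.

≈ (21.7°N, 176.1°E)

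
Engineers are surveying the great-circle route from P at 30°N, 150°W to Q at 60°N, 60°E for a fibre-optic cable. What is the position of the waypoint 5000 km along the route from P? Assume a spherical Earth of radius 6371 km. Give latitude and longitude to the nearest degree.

≈ 71°N, 177°E

Write both endpoints as unit vectors p₁, p₂ with components (cos φ cos λ, cos φ sin λ, sin φ).
The central angle between the endpoints is δ = arccos(p₁·p₂) ≈ 1.513 rad (86.7°). The total great-circle distance is δ·R ≈ 1.513 × 6371 ≈ 9638 km, so the target fraction is f = 5000/9638 ≈ 0.519.
Interpolate at f ≈ 0.519 with slerp weights a = sin((1−f)δ)/sin δ ≈ 0.666, b = sin(fδ)/sin δ ≈ 0.708.
p = a·p₁ + b·p₂ ≈ (-0.323, 0.018, 0.946); φ = arcsin(p_z) ≈ 71.13°, λ = atan2(p_y, p_x) ≈ 176.82°.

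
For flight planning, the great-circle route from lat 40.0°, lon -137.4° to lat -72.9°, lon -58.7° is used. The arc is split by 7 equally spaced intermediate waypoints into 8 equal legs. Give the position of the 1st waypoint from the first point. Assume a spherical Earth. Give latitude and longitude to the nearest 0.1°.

≈ lat 25.2°, lon -131.4°

From cos δ = sin φ₁ sin φ₂ + cos φ₁ cos φ₂ cos Δλ, the central angle is δ ≈ 2.178 rad (124.8°).
Interpolate at f = 1/8 with slerp weights a = sin((1−f)δ)/sin δ ≈ 1.150, b = sin(fδ)/sin δ ≈ 0.327.
p = a·p₁ + b·p₂ ≈ (-0.598, -0.678, 0.426); φ = arcsin(p_z) ≈ 25.23°, λ = atan2(p_y, p_x) ≈ -131.41°.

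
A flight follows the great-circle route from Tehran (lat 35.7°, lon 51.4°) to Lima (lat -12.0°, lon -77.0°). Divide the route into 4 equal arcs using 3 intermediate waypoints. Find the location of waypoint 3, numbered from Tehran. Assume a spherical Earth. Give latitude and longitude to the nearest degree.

From cos δ = sin φ₁ sin φ₂ + cos φ₁ cos φ₂ cos Δλ, the central angle is δ ≈ 2.233 rad (127.9°).
Interpolate at f = 3/4 with slerp weights a = sin((1−f)δ)/sin δ ≈ 0.672, b = sin(fδ)/sin δ ≈ 1.261.
p = a·p₁ + b·p₂ ≈ (0.618, -0.776, 0.130); φ = arcsin(p_z) ≈ 7.45°, λ = atan2(p_y, p_x) ≈ -51.47°.

≈ lat 7°, lon -51°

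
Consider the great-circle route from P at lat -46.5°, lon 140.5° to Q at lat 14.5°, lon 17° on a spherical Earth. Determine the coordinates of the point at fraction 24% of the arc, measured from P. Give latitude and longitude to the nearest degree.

≈ lat -46°, lon 97°

Convert each endpoint to a unit vector on the sphere (x = cos φ cos λ, y = cos φ sin λ, z = sin φ).
The central angle between the endpoints is δ = arccos(p₁·p₂) ≈ 2.152 rad (123.3°).
Interpolate at f = 0.24 with slerp weights a = sin((1−f)δ)/sin δ ≈ 1.194, b = sin(fδ)/sin δ ≈ 0.591.
p = a·p₁ + b·p₂ ≈ (-0.087, 0.690, -0.718); φ = arcsin(p_z) ≈ -45.92°, λ = atan2(p_y, p_x) ≈ 97.19°.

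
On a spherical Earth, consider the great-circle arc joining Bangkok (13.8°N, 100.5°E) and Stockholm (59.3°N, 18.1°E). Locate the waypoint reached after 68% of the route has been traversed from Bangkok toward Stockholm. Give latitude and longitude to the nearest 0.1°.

Convert each endpoint to a unit vector on the sphere (x = cos φ cos λ, y = cos φ sin λ, z = sin φ).
The central angle between the endpoints is δ = arccos(p₁·p₂) ≈ 1.297 rad (74.3°).
Interpolate at f = 0.68 with slerp weights a = sin((1−f)δ)/sin δ ≈ 0.419, b = sin(fδ)/sin δ ≈ 0.802.
p = a·p₁ + b·p₂ ≈ (0.315, 0.527, 0.789); φ = arcsin(p_z) ≈ 52.12°, λ = atan2(p_y, p_x) ≈ 59.14°.

≈ 52.1°N, 59.1°E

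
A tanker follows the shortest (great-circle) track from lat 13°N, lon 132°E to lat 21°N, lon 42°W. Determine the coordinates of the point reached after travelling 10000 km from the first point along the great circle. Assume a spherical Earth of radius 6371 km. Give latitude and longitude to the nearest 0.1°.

Convert each endpoint to a unit vector on the sphere (x = cos φ cos λ, y = cos φ sin λ, z = sin φ).
The central angle between the endpoints is δ = arccos(p₁·p₂) ≈ 2.539 rad (145.5°). The total great-circle distance is δ·R ≈ 2.539 × 6371 ≈ 16178 km, so the target fraction is f = 10000/16178 ≈ 0.618.
Interpolate at f ≈ 0.618 with slerp weights a = sin((1−f)δ)/sin δ ≈ 1.456, b = sin(fδ)/sin δ ≈ 1.765.
p = a·p₁ + b·p₂ ≈ (0.276, -0.049, 0.960); φ = arcsin(p_z) ≈ 73.75°, λ = atan2(p_y, p_x) ≈ -9.99°.

≈ lat 73.8°N, lon 10.0°W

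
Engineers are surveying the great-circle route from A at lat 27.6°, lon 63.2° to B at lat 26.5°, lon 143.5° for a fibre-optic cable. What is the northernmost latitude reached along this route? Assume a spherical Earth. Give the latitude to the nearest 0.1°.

≈ 33.8°

The great circle lies in the plane with unit normal n̂ = (p₁ × p₂)/|p₁ × p₂|.
Here n̂_z ≈ +0.831; the vertex latitude is φ_max = arccos|n̂_z| ≈ 33.8°.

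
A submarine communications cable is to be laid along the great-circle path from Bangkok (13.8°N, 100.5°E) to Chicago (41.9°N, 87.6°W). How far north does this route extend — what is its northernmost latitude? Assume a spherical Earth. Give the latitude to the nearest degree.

The great circle lies in the plane with unit normal n̂ = (p₁ × p₂)/|p₁ × p₂|.
Here n̂_z ≈ +0.123; the vertex latitude is φ_max = arccos|n̂_z| ≈ 83.0°.
Check via Clairaut: cos φ_max = |cos φ₁| · sin C = cos(13.8°)·sin(7.3°) ≈ 0.123, again giving ≈ 83.0°.

≈ 83°N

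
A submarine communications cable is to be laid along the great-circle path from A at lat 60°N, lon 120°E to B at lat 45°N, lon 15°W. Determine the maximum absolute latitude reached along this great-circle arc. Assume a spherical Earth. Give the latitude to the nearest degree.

≈ 74°N

The great circle lies in the plane with unit normal n̂ = (p₁ × p₂)/|p₁ × p₂|.
Here n̂_z ≈ -0.268; the vertex latitude is φ_max = arccos|n̂_z| ≈ 74.4°.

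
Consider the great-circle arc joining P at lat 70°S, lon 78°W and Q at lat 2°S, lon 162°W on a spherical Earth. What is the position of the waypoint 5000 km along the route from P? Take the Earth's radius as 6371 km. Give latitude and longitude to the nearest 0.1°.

Write both endpoints as unit vectors p₁, p₂ with components (cos φ cos λ, cos φ sin λ, sin φ).
The central angle between the endpoints is δ = arccos(p₁·p₂) ≈ 1.502 rad (86.1°). The total great-circle distance is δ·R ≈ 1.502 × 6371 ≈ 9571 km, so the target fraction is f = 5000/9571 ≈ 0.522.
Interpolate at f ≈ 0.522 with slerp weights a = sin((1−f)δ)/sin δ ≈ 0.659, b = sin(fδ)/sin δ ≈ 0.708.
p = a·p₁ + b·p₂ ≈ (-0.626, -0.439, -0.644); φ = arcsin(p_z) ≈ -40.09°, λ = atan2(p_y, p_x) ≈ -144.96°.

≈ lat 40.1°S, lon 145.0°W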